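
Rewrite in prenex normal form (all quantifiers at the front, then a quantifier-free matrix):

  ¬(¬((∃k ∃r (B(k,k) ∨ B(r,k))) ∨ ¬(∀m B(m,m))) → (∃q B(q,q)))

Rewrite implications/biconditionals: A → B as ¬A ∨ B.
  ¬(¬¬((∃k ∃r (B(k,k) ∨ B(r,k))) ∨ ¬(∀m B(m,m))) ∨ (∃q B(q,q)))
Drive negations inward (¬∀x A ≡ ∃x ¬A, ¬∃x A ≡ ∀x ¬A, De Morgan for ∧/∨):
  (∀k ∀r (¬B(k,k) ∧ ¬B(r,k))) ∧ (∀m B(m,m)) ∧ (∀q ¬B(q,q))
All bound variables are already distinct, so no renaming is needed.
Finally move all quantifiers to the prefix:
  ∀k ∀r ∀m ∀q (¬B(k,k) ∧ ¬B(r,k) ∧ B(m,m) ∧ ¬B(q,q))

∀k ∀r ∀m ∀q (¬B(k,k) ∧ ¬B(r,k) ∧ B(m,m) ∧ ¬B(q,q))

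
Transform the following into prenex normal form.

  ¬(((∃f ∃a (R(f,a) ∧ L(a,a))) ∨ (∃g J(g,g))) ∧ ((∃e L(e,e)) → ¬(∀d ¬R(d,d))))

First replace A → B with ¬A ∨ B.
  ¬(((∃f ∃a (R(f,a) ∧ L(a,a))) ∨ (∃g J(g,g))) ∧ (¬(∃e L(e,e)) ∨ ¬(∀d ¬R(d,d))))
Drive negations inward (¬∀x A ≡ ∃x ¬A, ¬∃x A ≡ ∀x ¬A, De Morgan for ∧/∨):
  (∀f ∀a (¬R(f,a) ∨ ¬L(a,a))) ∧ (∀g ¬J(g,g)) ∨ (∃e L(e,e)) ∧ (∀d ¬R(d,d))
All bound variables are already distinct, so no renaming is needed.
Pull the quantifiers to the front (each side's bound variable is not free in the other side):
  ∀f ∀a ∀g ∃e ∀d ((¬R(f,a) ∨ ¬L(a,a)) ∧ ¬J(g,g) ∨ L(e,e) ∧ ¬R(d,d))

∀f ∀a ∀g ∃e ∀d ((¬R(f,a) ∨ ¬L(a,a)) ∧ ¬J(g,g) ∨ L(e,e) ∧ ¬R(d,d))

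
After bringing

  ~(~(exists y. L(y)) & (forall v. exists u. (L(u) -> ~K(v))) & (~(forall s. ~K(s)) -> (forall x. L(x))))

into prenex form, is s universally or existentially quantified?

First replace A → B with ¬A ∨ B.
  ~(~(exists y. L(y)) & (forall v. exists u. (~L(u) | ~K(v))) & (~~(forall s. ~K(s)) | (forall x. L(x))))
Move each ¬ inward, flipping quantifiers it crosses:
  (exists y. L(y)) | (exists v. forall u. (L(u) & K(v))) | (exists s. K(s)) & (exists x. ~L(x))
All bound variables are already distinct, so no renaming is needed.
Pull the quantifiers to the front (each side's bound variable is not free in the other side):
  exists y. exists v. forall u. exists s. exists x. (L(y) | L(u) & K(v) | K(s) & ~L(x))
The quantifier forall s sits under an odd number of negations (counting the antecedent side of each →), so it flips to exists s.

existential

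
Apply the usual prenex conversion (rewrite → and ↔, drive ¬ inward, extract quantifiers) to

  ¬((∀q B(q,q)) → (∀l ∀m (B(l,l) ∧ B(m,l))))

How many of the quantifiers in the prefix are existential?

First replace A → B with ¬A ∨ B.
  ¬(¬(∀q B(q,q)) ∨ (∀l ∀m (B(l,l) ∧ B(m,l))))
Drive negations inward (¬∀x A ≡ ∃x ¬A, ¬∃x A ≡ ∀x ¬A, De Morgan for ∧/∨):
  (∀q B(q,q)) ∧ (∃l ∃m (¬B(l,l) ∨ ¬B(m,l)))
Extract every quantifier outward, since the variables are now distinct and don't occur free across branches:
  ∀q ∃l ∃m (B(q,q) ∧ (¬B(l,l) ∨ ¬B(m,l)))
The prefix is ∀q ∃l ∃m: 1 universal, 2 existential.

2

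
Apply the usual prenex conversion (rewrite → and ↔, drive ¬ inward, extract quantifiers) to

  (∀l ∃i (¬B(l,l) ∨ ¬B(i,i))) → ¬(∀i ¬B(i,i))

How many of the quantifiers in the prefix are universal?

Eliminate → and ↔ using ¬ and ∨.
  ¬(∀l ∃i (¬B(l,l) ∨ ¬B(i,i))) ∨ ¬(∀i ¬B(i,i))
Drive negations inward (¬∀x A ≡ ∃x ¬A, ¬∃x A ≡ ∀x ¬A, De Morgan for ∧/∨):
  (∃l ∀i (B(l,l) ∧ B(i,i))) ∨ (∃i B(i,i))
Rename bound variables to avoid capture: i↦t.
  (∃l ∀i (B(l,l) ∧ B(i,i))) ∨ (∃t B(t,t))
Extract every quantifier outward, since the variables are now distinct and don't occur free across branches:
  ∃l ∀i ∃t (B(l,l) ∧ B(i,i) ∨ B(t,t))
The prefix is ∃l ∀i ∃t: 1 universal, 2 existential.

1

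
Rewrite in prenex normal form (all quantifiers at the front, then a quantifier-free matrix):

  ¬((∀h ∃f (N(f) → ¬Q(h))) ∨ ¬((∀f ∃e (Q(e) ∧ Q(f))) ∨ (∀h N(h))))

Rewrite implications/biconditionals: A → B as ¬A ∨ B.
  ¬((∀h ∃f (¬N(f) ∨ ¬Q(h))) ∨ ¬((∀f ∃e (Q(e) ∧ Q(f))) ∨ (∀h N(h))))
Drive negations inward (¬∀x A ≡ ∃x ¬A, ¬∃x A ≡ ∀x ¬A, De Morgan for ∧/∨):
  (∃h ∀f (N(f) ∧ Q(h))) ∧ ((∀f ∃e (Q(e) ∧ Q(f))) ∨ (∀h N(h)))
Standardize variables apart so no two quantifiers bind the same name: f↦a, h↦w1.
  (∃h ∀f (N(f) ∧ Q(h))) ∧ ((∀a ∃e (Q(e) ∧ Q(a))) ∨ (∀w1 N(w1)))
Pull the quantifiers to the front (each side's bound variable is not free in the other side):
  ∃h ∀f ∀a ∃e ∀w1 (N(f) ∧ Q(h) ∧ (Q(e) ∧ Q(a) ∨ N(w1)))

∃h ∀f ∀a ∃e ∀w1 (N(f) ∧ Q(h) ∧ (Q(e) ∧ Q(a) ∨ N(w1)))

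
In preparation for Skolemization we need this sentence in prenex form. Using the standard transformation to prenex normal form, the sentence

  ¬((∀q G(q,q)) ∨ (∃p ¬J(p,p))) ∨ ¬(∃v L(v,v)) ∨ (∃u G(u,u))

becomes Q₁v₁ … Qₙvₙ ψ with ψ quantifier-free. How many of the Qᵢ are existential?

Drive negations inward (¬∀x A ≡ ∃x ¬A, ¬∃x A ≡ ∀x ¬A, De Morgan for ∧/∨):
  (∃q ¬G(q,q)) ∧ (∀p J(p,p)) ∨ (∀v ¬L(v,v)) ∨ (∃u G(u,u))
All bound variables are already distinct, so no renaming is needed.
Finally move all quantifiers to the prefix:
  ∃q ∀p ∀v ∃u (¬G(q,q) ∧ J(p,p) ∨ ¬L(v,v) ∨ G(u,u))
The prefix is ∃q ∀p ∀v ∃u: 2 universal, 2 existential.

2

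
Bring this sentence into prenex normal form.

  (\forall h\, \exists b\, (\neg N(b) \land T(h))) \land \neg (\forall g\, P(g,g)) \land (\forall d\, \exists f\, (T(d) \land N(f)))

\forall h\, \exists b\, \exists g\, \forall d\, \exists f\, (\neg N(b) \land T(h) \land \neg P(g,g) \land T(d) \land N(f))

Move each ¬ inward, flipping quantifiers it crosses:
  (\forall h\, \exists b\, (\neg N(b) \land T(h))) \land (\exists g\, \neg P(g,g)) \land (\forall d\, \exists f\, (T(d) \land N(f)))
Extract every quantifier outward, since the variables are now distinct and don't occur free across branches:
  \forall h\, \exists b\, \exists g\, \forall d\, \exists f\, (\neg N(b) \land T(h) \land \neg P(g,g) \land T(d) \land N(f))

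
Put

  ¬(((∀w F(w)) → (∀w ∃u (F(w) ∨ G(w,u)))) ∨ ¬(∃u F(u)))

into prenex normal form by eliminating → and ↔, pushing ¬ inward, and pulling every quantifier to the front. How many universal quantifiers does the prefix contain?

Eliminate → and ↔ using ¬ and ∨.
  ¬(¬(∀w F(w)) ∨ (∀w ∃u (F(w) ∨ G(w,u))) ∨ ¬(∃u F(u)))
Push ¬ through the quantifiers and connectives to reach negation normal form:
  (∀w F(w)) ∧ (∃w ∀u (¬F(w) ∧ ¬G(w,u))) ∧ (∃u F(u))
Rename bound variables to avoid capture: w↦a, u↦c.
  (∀w F(w)) ∧ (∃a ∀u (¬F(a) ∧ ¬G(a,u))) ∧ (∃c F(c))
Pull the quantifiers to the front (each side's bound variable is not free in the other side):
  ∀w ∃a ∀u ∃c (F(w) ∧ ¬F(a) ∧ ¬G(a,u) ∧ F(c))
The prefix is ∀w ∃a ∀u ∃c: 2 universal, 2 existential.

2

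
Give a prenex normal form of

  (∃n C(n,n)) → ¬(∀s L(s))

∀n ∃s (¬C(n,n) ∨ ¬L(s))

Rewrite implications/biconditionals: A → B as ¬A ∨ B.
  ¬(∃n C(n,n)) ∨ ¬(∀s L(s))
Move each ¬ inward, flipping quantifiers it crosses:
  (∀n ¬C(n,n)) ∨ (∃s ¬L(s))
Pull the quantifiers to the front (each side's bound variable is not free in the other side):
  ∀n ∃s (¬C(n,n) ∨ ¬L(s))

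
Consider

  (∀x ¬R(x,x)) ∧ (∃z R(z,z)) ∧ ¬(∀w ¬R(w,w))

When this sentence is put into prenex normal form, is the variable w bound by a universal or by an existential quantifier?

Push ¬ through the quantifiers and connectives to reach negation normal form:
  (∀x ¬R(x,x)) ∧ (∃z R(z,z)) ∧ (∃w R(w,w))
Finally move all quantifiers to the prefix:
  ∀x ∃z ∃w (¬R(x,x) ∧ R(z,z) ∧ R(w,w))
The quantifier ∀w sits under an odd number of negations, so it flips to ∃w.

existential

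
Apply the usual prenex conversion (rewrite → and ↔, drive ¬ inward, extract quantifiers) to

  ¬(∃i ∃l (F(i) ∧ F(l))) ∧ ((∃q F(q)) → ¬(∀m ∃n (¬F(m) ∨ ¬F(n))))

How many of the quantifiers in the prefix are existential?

1

Rewrite implications/biconditionals: A → B as ¬A ∨ B.
  ¬(∃i ∃l (F(i) ∧ F(l))) ∧ (¬(∃q F(q)) ∨ ¬(∀m ∃n (¬F(m) ∨ ¬F(n))))
Push ¬ through the quantifiers and connectives to reach negation normal form:
  (∀i ∀l (¬F(i) ∨ ¬F(l))) ∧ ((∀q ¬F(q)) ∨ (∃m ∀n (F(m) ∧ F(n))))
Pull the quantifiers to the front (each side's bound variable is not free in the other side):
  ∀i ∀l ∀q ∃m ∀n ((¬F(i) ∨ ¬F(l)) ∧ (¬F(q) ∨ F(m) ∧ F(n)))
The prefix is ∀i ∀l ∀q ∃m ∀n: 4 universal, 1 existential.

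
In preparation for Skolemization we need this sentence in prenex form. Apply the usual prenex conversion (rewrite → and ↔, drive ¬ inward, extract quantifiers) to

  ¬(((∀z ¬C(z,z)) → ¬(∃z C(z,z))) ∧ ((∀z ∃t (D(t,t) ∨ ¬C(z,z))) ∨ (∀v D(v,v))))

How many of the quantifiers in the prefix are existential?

3

Rewrite implications/biconditionals: A → B as ¬A ∨ B.
  ¬((¬(∀z ¬C(z,z)) ∨ ¬(∃z C(z,z))) ∧ ((∀z ∃t (D(t,t) ∨ ¬C(z,z))) ∨ (∀v D(v,v))))
Move each ¬ inward, flipping quantifiers it crosses:
  (∀z ¬C(z,z)) ∧ (∃z C(z,z)) ∨ (∃z ∀t (¬D(t,t) ∧ C(z,z))) ∧ (∃v ¬D(v,v))
Standardize variables apart so no two quantifiers bind the same name: z↦c, z↦a.
  (∀z ¬C(z,z)) ∧ (∃c C(c,c)) ∨ (∃a ∀t (¬D(t,t) ∧ C(a,a))) ∧ (∃v ¬D(v,v))
Extract every quantifier outward, since the variables are now distinct and don't occur free across branches:
  ∀z ∃c ∃a ∀t ∃v (¬C(z,z) ∧ C(c,c) ∨ ¬D(t,t) ∧ C(a,a) ∧ ¬D(v,v))
The prefix is ∀z ∃c ∃a ∀t ∃v: 2 universal, 3 existential.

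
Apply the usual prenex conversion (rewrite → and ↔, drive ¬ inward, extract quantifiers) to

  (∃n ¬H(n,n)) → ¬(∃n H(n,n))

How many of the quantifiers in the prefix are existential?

Rewrite implications/biconditionals: A → B as ¬A ∨ B.
  ¬(∃n ¬H(n,n)) ∨ ¬(∃n H(n,n))
Drive negations inward (¬∀x A ≡ ∃x ¬A, ¬∃x A ≡ ∀x ¬A, De Morgan for ∧/∨):
  (∀n H(n,n)) ∨ (∀n ¬H(n,n))
Give each quantifier a distinct variable: n↦z1.
  (∀n H(n,n)) ∨ (∀z1 ¬H(z1,z1))
Pull the quantifiers to the front (each side's bound variable is not free in the other side):
  ∀n ∀z1 (H(n,n) ∨ ¬H(z1,z1))
The prefix is ∀n ∀z1: 2 universal, 0 existential.

0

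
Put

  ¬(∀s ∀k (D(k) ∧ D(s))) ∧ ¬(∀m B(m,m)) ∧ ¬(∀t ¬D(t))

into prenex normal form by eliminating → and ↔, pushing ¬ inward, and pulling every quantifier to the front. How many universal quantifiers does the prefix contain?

0

Push ¬ through the quantifiers and connectives to reach negation normal form:
  (∃s ∃k (¬D(k) ∨ ¬D(s))) ∧ (∃m ¬B(m,m)) ∧ (∃t D(t))
All bound variables are already distinct, so no renaming is needed.
Extract every quantifier outward, since the variables are now distinct and don't occur free across branches:
  ∃s ∃k ∃m ∃t ((¬D(k) ∨ ¬D(s)) ∧ ¬B(m,m) ∧ D(t))
The prefix is ∃s ∃k ∃m ∃t: 0 universal, 4 existential.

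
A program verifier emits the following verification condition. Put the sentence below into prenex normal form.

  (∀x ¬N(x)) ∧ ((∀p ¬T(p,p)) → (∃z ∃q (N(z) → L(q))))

Eliminate → and ↔ using ¬ and ∨.
  (∀x ¬N(x)) ∧ (¬(∀p ¬T(p,p)) ∨ (∃z ∃q (¬N(z) ∨ L(q))))
Drive negations inward (¬∀x A ≡ ∃x ¬A, ¬∃x A ≡ ∀x ¬A, De Morgan for ∧/∨):
  (∀x ¬N(x)) ∧ ((∃p T(p,p)) ∨ (∃z ∃q (¬N(z) ∨ L(q))))
Finally move all quantifiers to the prefix:
  ∀x ∃p ∃z ∃q (¬N(x) ∧ (T(p,p) ∨ ¬N(z) ∨ L(q)))

∀x ∃p ∃z ∃q (¬N(x) ∧ (T(p,p) ∨ ¬N(z) ∨ L(q)))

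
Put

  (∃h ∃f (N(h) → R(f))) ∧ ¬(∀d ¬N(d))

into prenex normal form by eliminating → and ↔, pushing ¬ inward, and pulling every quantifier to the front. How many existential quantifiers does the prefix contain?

Eliminate → and ↔ using ¬ and ∨.
  (∃h ∃f (¬N(h) ∨ R(f))) ∧ ¬(∀d ¬N(d))
Move each ¬ inward, flipping quantifiers it crosses:
  (∃h ∃f (¬N(h) ∨ R(f))) ∧ (∃d N(d))
Pull the quantifiers to the front (each side's bound variable is not free in the other side):
  ∃h ∃f ∃d ((¬N(h) ∨ R(f)) ∧ N(d))
The prefix is ∃h ∃f ∃d: 0 universal, 3 existential.

3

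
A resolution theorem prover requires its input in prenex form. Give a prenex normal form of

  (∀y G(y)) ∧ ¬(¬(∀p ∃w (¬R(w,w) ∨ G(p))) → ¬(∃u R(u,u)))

First replace A → B with ¬A ∨ B.
  (∀y G(y)) ∧ ¬(¬¬(∀p ∃w (¬R(w,w) ∨ G(p))) ∨ ¬(∃u R(u,u)))
Push ¬ through the quantifiers and connectives to reach negation normal form:
  (∀y G(y)) ∧ (∃p ∀w (R(w,w) ∧ ¬G(p))) ∧ (∃u R(u,u))
All bound variables are already distinct, so no renaming is needed.
Finally move all quantifiers to the prefix:
  ∀y ∃p ∀w ∃u (G(y) ∧ R(w,w) ∧ ¬G(p) ∧ R(u,u))

∀y ∃p ∀w ∃u (G(y) ∧ R(w,w) ∧ ¬G(p) ∧ R(u,u))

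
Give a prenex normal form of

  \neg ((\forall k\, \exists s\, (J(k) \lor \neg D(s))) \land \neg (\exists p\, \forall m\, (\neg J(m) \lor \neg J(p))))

\exists k\, \forall s\, \exists p\, \forall m\, (\neg J(k) \land D(s) \lor \neg J(m) \lor \neg J(p))

Push ¬ through the quantifiers and connectives to reach negation normal form:
  (\exists k\, \forall s\, (\neg J(k) \land D(s))) \lor (\exists p\, \forall m\, (\neg J(m) \lor \neg J(p)))
Finally move all quantifiers to the prefix:
  \exists k\, \forall s\, \exists p\, \forall m\, (\neg J(k) \land D(s) \lor \neg J(m) \lor \neg J(p))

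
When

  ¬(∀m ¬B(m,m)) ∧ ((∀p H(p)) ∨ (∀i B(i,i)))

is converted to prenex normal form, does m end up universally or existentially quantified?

Drive negations inward (¬∀x A ≡ ∃x ¬A, ¬∃x A ≡ ∀x ¬A, De Morgan for ∧/∨):
  (∃m B(m,m)) ∧ ((∀p H(p)) ∨ (∀i B(i,i)))
All bound variables are already distinct, so no renaming is needed.
Pull the quantifiers to the front (each side's bound variable is not free in the other side):
  ∃m ∀p ∀i (B(m,m) ∧ (H(p) ∨ B(i,i)))
The quantifier ∀m sits under an odd number of negations, so it flips to ∃m.

existential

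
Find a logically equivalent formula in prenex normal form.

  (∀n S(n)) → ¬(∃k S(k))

Eliminate → and ↔ using ¬ and ∨.
  ¬(∀n S(n)) ∨ ¬(∃k S(k))
Push ¬ through the quantifiers and connectives to reach negation normal form:
  (∃n ¬S(n)) ∨ (∀k ¬S(k))
All bound variables are already distinct, so no renaming is needed.
Finally move all quantifiers to the prefix:
  ∃n ∀k (¬S(n) ∨ ¬S(k))

∃n ∀k (¬S(n) ∨ ¬S(k))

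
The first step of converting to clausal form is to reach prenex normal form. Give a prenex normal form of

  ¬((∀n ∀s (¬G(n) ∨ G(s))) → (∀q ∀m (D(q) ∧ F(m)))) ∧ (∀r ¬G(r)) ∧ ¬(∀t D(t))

Rewrite implications/biconditionals: A → B as ¬A ∨ B.
  ¬(¬(∀n ∀s (¬G(n) ∨ G(s))) ∨ (∀q ∀m (D(q) ∧ F(m)))) ∧ (∀r ¬G(r)) ∧ ¬(∀t D(t))
Drive negations inward (¬∀x A ≡ ∃x ¬A, ¬∃x A ≡ ∀x ¬A, De Morgan for ∧/∨):
  (∀n ∀s (¬G(n) ∨ G(s))) ∧ (∃q ∃m (¬D(q) ∨ ¬F(m))) ∧ (∀r ¬G(r)) ∧ (∃t ¬D(t))
All bound variables are already distinct, so no renaming is needed.
Pull the quantifiers to the front (each side's bound variable is not free in the other side):
  ∀n ∀s ∃q ∃m ∀r ∃t ((¬G(n) ∨ G(s)) ∧ (¬D(q) ∨ ¬F(m)) ∧ ¬G(r) ∧ ¬D(t))

∀n ∀s ∃q ∃m ∀r ∃t ((¬G(n) ∨ G(s)) ∧ (¬D(q) ∨ ¬F(m)) ∧ ¬G(r) ∧ ¬D(t))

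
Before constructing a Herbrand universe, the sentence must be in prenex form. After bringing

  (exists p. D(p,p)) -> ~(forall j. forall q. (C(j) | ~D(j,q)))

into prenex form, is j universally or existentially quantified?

First replace A → B with ¬A ∨ B.
  ~(exists p. D(p,p)) | ~(forall j. forall q. (C(j) | ~D(j,q)))
Drive negations inward (¬∀x A ≡ ∃x ¬A, ¬∃x A ≡ ∀x ¬A, De Morgan for ∧/∨):
  (forall p. ~D(p,p)) | (exists j. exists q. (~C(j) & D(j,q)))
All bound variables are already distinct, so no renaming is needed.
Extract every quantifier outward, since the variables are now distinct and don't occur free across branches:
  forall p. exists j. exists q. (~D(p,p) | ~C(j) & D(j,q))
The quantifier forall j sits under an odd number of negations (counting the antecedent side of each →), so it flips to exists j.

existential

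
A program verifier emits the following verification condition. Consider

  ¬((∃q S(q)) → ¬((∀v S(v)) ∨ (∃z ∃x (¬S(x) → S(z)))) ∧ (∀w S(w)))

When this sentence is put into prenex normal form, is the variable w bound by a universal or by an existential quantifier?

existential

Rewrite implications/biconditionals: A → B as ¬A ∨ B.
  ¬(¬(∃q S(q)) ∨ ¬((∀v S(v)) ∨ (∃z ∃x (¬¬S(x) ∨ S(z)))) ∧ (∀w S(w)))
Move each ¬ inward, flipping quantifiers it crosses:
  (∃q S(q)) ∧ ((∀v S(v)) ∨ (∃z ∃x (S(x) ∨ S(z))) ∨ (∃w ¬S(w)))
All bound variables are already distinct, so no renaming is needed.
Finally move all quantifiers to the prefix:
  ∃q ∀v ∃z ∃x ∃w (S(q) ∧ (S(v) ∨ S(x) ∨ S(z) ∨ ¬S(w)))
The quantifier ∀w sits under an odd number of negations (counting the antecedent side of each →), so it flips to ∃w.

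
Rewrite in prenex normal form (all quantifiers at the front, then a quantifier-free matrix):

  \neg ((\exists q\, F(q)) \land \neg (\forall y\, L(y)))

Move each ¬ inward, flipping quantifiers it crosses:
  (\forall q\, \neg F(q)) \lor (\forall y\, L(y))
Finally move all quantifiers to the prefix:
  \forall q\, \forall y\, (\neg F(q) \lor L(y))

\forall q\, \forall y\, (\neg F(q) \lor L(y))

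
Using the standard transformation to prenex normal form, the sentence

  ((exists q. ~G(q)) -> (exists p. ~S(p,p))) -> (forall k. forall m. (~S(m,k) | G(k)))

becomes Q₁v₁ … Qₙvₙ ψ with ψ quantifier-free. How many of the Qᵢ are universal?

First replace A → B with ¬A ∨ B.
  ~(~(exists q. ~G(q)) | (exists p. ~S(p,p))) | (forall k. forall m. (~S(m,k) | G(k)))
Move each ¬ inward, flipping quantifiers it crosses:
  (exists q. ~G(q)) & (forall p. S(p,p)) | (forall k. forall m. (~S(m,k) | G(k)))
All bound variables are already distinct, so no renaming is needed.
Pull the quantifiers to the front (each side's bound variable is not free in the other side):
  exists q. forall p. forall k. forall m. (~G(q) & S(p,p) | ~S(m,k) | G(k))
The prefix is exists q forall p forall k forall m: 3 universal, 1 existential.

3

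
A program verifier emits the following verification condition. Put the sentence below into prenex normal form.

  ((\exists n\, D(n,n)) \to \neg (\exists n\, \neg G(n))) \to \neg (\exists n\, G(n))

\exists n\, \exists y\, \forall a\, (D(n,n) \land \neg G(y) \lor \neg G(a))

Rewrite implications/biconditionals: A → B as ¬A ∨ B.
  \neg (\neg (\exists n\, D(n,n)) \lor \neg (\exists n\, \neg G(n))) \lor \neg (\exists n\, G(n))
Move each ¬ inward, flipping quantifiers it crosses:
  (\exists n\, D(n,n)) \land (\exists n\, \neg G(n)) \lor (\forall n\, \neg G(n))
Rename bound variables to avoid capture: n↦y, n↦a.
  (\exists n\, D(n,n)) \land (\exists y\, \neg G(y)) \lor (\forall a\, \neg G(a))
Extract every quantifier outward, since the variables are now distinct and don't occur free across branches:
  \exists n\, \exists y\, \forall a\, (D(n,n) \land \neg G(y) \lor \neg G(a))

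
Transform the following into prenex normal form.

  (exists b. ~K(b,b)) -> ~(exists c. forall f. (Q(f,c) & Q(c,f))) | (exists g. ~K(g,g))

Eliminate → and ↔ using ¬ and ∨.
  ~(exists b. ~K(b,b)) | ~(exists c. forall f. (Q(f,c) & Q(c,f))) | (exists g. ~K(g,g))
Move each ¬ inward, flipping quantifiers it crosses:
  (forall b. K(b,b)) | (forall c. exists f. (~Q(f,c) | ~Q(c,f))) | (exists g. ~K(g,g))
Extract every quantifier outward, since the variables are now distinct and don't occur free across branches:
  forall b. forall c. exists f. exists g. (K(b,b) | ~Q(f,c) | ~Q(c,f) | ~K(g,g))

forall b. forall c. exists f. exists g. (K(b,b) | ~Q(f,c) | ~Q(c,f) | ~K(g,g))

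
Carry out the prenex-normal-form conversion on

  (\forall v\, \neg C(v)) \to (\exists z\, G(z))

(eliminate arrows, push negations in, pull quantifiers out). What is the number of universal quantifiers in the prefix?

Rewrite implications/biconditionals: A → B as ¬A ∨ B.
  \neg (\forall v\, \neg C(v)) \lor (\exists z\, G(z))
Drive negations inward (¬∀x A ≡ ∃x ¬A, ¬∃x A ≡ ∀x ¬A, De Morgan for ∧/∨):
  (\exists v\, C(v)) \lor (\exists z\, G(z))
Extract every quantifier outward, since the variables are now distinct and don't occur free across branches:
  \exists v\, \exists z\, (C(v) \lor G(z))
The prefix is \exists v \exists z: 0 universal, 2 existential.

0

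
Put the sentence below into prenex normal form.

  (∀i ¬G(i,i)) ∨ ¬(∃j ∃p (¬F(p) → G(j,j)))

First replace A → B with ¬A ∨ B.
  (∀i ¬G(i,i)) ∨ ¬(∃j ∃p (¬¬F(p) ∨ G(j,j)))
Drive negations inward (¬∀x A ≡ ∃x ¬A, ¬∃x A ≡ ∀x ¬A, De Morgan for ∧/∨):
  (∀i ¬G(i,i)) ∨ (∀j ∀p (¬F(p) ∧ ¬G(j,j)))
Extract every quantifier outward, since the variables are now distinct and don't occur free across branches:
  ∀i ∀j ∀p (¬G(i,i) ∨ ¬F(p) ∧ ¬G(j,j))

∀i ∀j ∀p (¬G(i,i) ∨ ¬F(p) ∧ ¬G(j,j))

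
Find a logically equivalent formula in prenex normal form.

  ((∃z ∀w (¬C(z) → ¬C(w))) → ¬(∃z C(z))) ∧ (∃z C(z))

First replace A → B with ¬A ∨ B.
  (¬(∃z ∀w (¬¬C(z) ∨ ¬C(w))) ∨ ¬(∃z C(z))) ∧ (∃z C(z))
Drive negations inward (¬∀x A ≡ ∃x ¬A, ¬∃x A ≡ ∀x ¬A, De Morgan for ∧/∨):
  ((∀z ∃w (¬C(z) ∧ C(w))) ∨ (∀z ¬C(z))) ∧ (∃z C(z))
Rename bound variables to avoid capture: z↦r, z↦y1.
  ((∀z ∃w (¬C(z) ∧ C(w))) ∨ (∀r ¬C(r))) ∧ (∃y1 C(y1))
Extract every quantifier outward, since the variables are now distinct and don't occur free across branches:
  ∀z ∃w ∀r ∃y1 ((¬C(z) ∧ C(w) ∨ ¬C(r)) ∧ C(y1))

∀z ∃w ∀r ∃y1 ((¬C(z) ∧ C(w) ∨ ¬C(r)) ∧ C(y1))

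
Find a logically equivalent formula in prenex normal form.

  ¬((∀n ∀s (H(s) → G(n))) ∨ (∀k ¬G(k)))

∃n ∃s ∃k (H(s) ∧ ¬G(n) ∧ G(k))

Rewrite implications/biconditionals: A → B as ¬A ∨ B.
  ¬((∀n ∀s (¬H(s) ∨ G(n))) ∨ (∀k ¬G(k)))
Drive negations inward (¬∀x A ≡ ∃x ¬A, ¬∃x A ≡ ∀x ¬A, De Morgan for ∧/∨):
  (∃n ∃s (H(s) ∧ ¬G(n))) ∧ (∃k G(k))
All bound variables are already distinct, so no renaming is needed.
Extract every quantifier outward, since the variables are now distinct and don't occur free across branches:
  ∃n ∃s ∃k (H(s) ∧ ¬G(n) ∧ G(k))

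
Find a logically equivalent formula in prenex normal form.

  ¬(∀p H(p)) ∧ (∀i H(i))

∃p ∀i (¬H(p) ∧ H(i))

Move each ¬ inward, flipping quantifiers it crosses:
  (∃p ¬H(p)) ∧ (∀i H(i))
All bound variables are already distinct, so no renaming is needed.
Extract every quantifier outward, since the variables are now distinct and don't occur free across branches:
  ∃p ∀i (¬H(p) ∧ H(i))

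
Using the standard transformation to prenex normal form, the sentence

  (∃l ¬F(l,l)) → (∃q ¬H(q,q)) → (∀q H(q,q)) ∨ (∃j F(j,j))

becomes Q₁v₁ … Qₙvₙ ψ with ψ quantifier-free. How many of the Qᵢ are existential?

1

Rewrite implications/biconditionals: A → B as ¬A ∨ B.
  ¬(∃l ¬F(l,l)) ∨ ¬(∃q ¬H(q,q)) ∨ (∀q H(q,q)) ∨ (∃j F(j,j))
Move each ¬ inward, flipping quantifiers it crosses:
  (∀l F(l,l)) ∨ (∀q H(q,q)) ∨ (∀q H(q,q)) ∨ (∃j F(j,j))
Standardize variables apart so no two quantifiers bind the same name: q↦u1.
  (∀l F(l,l)) ∨ (∀q H(q,q)) ∨ (∀u1 H(u1,u1)) ∨ (∃j F(j,j))
Pull the quantifiers to the front (each side's bound variable is not free in the other side):
  ∀l ∀q ∀u1 ∃j (F(l,l) ∨ H(q,q) ∨ H(u1,u1) ∨ F(j,j))
The prefix is ∀l ∀q ∀u1 ∃j: 3 universal, 1 existential.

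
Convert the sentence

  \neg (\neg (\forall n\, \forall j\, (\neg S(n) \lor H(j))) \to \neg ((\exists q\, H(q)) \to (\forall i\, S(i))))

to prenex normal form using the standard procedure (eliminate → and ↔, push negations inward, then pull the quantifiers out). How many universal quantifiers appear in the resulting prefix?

Eliminate → and ↔ using ¬ and ∨.
  \neg (\neg \neg (\forall n\, \forall j\, (\neg S(n) \lor H(j))) \lor \neg (\neg (\exists q\, H(q)) \lor (\forall i\, S(i))))
Push ¬ through the quantifiers and connectives to reach negation normal form:
  (\exists n\, \exists j\, (S(n) \land \neg H(j))) \land ((\forall q\, \neg H(q)) \lor (\forall i\, S(i)))
Pull the quantifiers to the front (each side's bound variable is not free in the other side):
  \exists n\, \exists j\, \forall q\, \forall i\, (S(n) \land \neg H(j) \land (\neg H(q) \lor S(i)))
The prefix is \exists n \exists j \forall q \forall i: 2 universal, 2 existential.

2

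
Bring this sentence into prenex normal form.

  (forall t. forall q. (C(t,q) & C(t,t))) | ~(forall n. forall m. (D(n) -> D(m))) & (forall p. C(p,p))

Rewrite implications/biconditionals: A → B as ¬A ∨ B.
  (forall t. forall q. (C(t,q) & C(t,t))) | ~(forall n. forall m. (~D(n) | D(m))) & (forall p. C(p,p))
Move each ¬ inward, flipping quantifiers it crosses:
  (forall t. forall q. (C(t,q) & C(t,t))) | (exists n. exists m. (D(n) & ~D(m))) & (forall p. C(p,p))
Pull the quantifiers to the front (each side's bound variable is not free in the other side):
  forall t. forall q. exists n. exists m. forall p. (C(t,q) & C(t,t) | D(n) & ~D(m) & C(p,p))

forall t. forall q. exists n. exists m. forall p. (C(t,q) & C(t,t) | D(n) & ~D(m) & C(p,p))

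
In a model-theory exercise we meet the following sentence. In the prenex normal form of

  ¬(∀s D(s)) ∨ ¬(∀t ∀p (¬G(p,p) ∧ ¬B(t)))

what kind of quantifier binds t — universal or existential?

Drive negations inward (¬∀x A ≡ ∃x ¬A, ¬∃x A ≡ ∀x ¬A, De Morgan for ∧/∨):
  (∃s ¬D(s)) ∨ (∃t ∃p (G(p,p) ∨ B(t)))
All bound variables are already distinct, so no renaming is needed.
Extract every quantifier outward, since the variables are now distinct and don't occur free across branches:
  ∃s ∃t ∃p (¬D(s) ∨ G(p,p) ∨ B(t))
The quantifier ∀t sits under an odd number of negations, so it flips to ∃t.

existential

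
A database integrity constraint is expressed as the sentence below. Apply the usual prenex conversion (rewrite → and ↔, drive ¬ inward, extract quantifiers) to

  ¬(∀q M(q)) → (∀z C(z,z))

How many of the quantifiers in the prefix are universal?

2

Rewrite implications/biconditionals: A → B as ¬A ∨ B.
  ¬¬(∀q M(q)) ∨ (∀z C(z,z))
Drive negations inward (¬∀x A ≡ ∃x ¬A, ¬∃x A ≡ ∀x ¬A, De Morgan for ∧/∨):
  (∀q M(q)) ∨ (∀z C(z,z))
All bound variables are already distinct, so no renaming is needed.
Extract every quantifier outward, since the variables are now distinct and don't occur free across branches:
  ∀q ∀z (M(q) ∨ C(z,z))
The prefix is ∀q ∀z: 2 universal, 0 existential.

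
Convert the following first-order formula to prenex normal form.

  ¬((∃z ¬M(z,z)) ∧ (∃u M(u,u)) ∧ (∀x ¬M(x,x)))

Drive negations inward (¬∀x A ≡ ∃x ¬A, ¬∃x A ≡ ∀x ¬A, De Morgan for ∧/∨):
  (∀z M(z,z)) ∨ (∀u ¬M(u,u)) ∨ (∃x M(x,x))
Pull the quantifiers to the front (each side's bound variable is not free in the other side):
  ∀z ∀u ∃x (M(z,z) ∨ ¬M(u,u) ∨ M(x,x))

∀z ∀u ∃x (M(z,z) ∨ ¬M(u,u) ∨ M(x,x))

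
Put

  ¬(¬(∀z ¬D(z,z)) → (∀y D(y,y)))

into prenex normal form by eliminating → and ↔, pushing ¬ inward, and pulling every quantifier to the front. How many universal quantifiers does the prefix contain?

0

First replace A → B with ¬A ∨ B.
  ¬(¬¬(∀z ¬D(z,z)) ∨ (∀y D(y,y)))
Push ¬ through the quantifiers and connectives to reach negation normal form:
  (∃z D(z,z)) ∧ (∃y ¬D(y,y))
All bound variables are already distinct, so no renaming is needed.
Extract every quantifier outward, since the variables are now distinct and don't occur free across branches:
  ∃z ∃y (D(z,z) ∧ ¬D(y,y))
The prefix is ∃z ∃y: 0 universal, 2 existential.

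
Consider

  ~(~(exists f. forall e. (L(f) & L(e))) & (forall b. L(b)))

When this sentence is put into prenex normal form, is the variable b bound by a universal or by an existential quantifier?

Push ¬ through the quantifiers and connectives to reach negation normal form:
  (exists f. forall e. (L(f) & L(e))) | (exists b. ~L(b))
All bound variables are already distinct, so no renaming is needed.
Extract every quantifier outward, since the variables are now distinct and don't occur free across branches:
  exists f. forall e. exists b. (L(f) & L(e) | ~L(b))
The quantifier forall b sits under an odd number of negations, so it flips to exists b.

existential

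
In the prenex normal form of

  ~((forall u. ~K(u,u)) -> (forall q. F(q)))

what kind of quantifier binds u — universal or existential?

universal

Rewrite implications/biconditionals: A → B as ¬A ∨ B.
  ~(~(forall u. ~K(u,u)) | (forall q. F(q)))
Move each ¬ inward, flipping quantifiers it crosses:
  (forall u. ~K(u,u)) & (exists q. ~F(q))
Pull the quantifiers to the front (each side's bound variable is not free in the other side):
  forall u. exists q. (~K(u,u) & ~F(q))
The quantifier forall u sits under an even number of negations (counting the antecedent side of each →), so it remains universal.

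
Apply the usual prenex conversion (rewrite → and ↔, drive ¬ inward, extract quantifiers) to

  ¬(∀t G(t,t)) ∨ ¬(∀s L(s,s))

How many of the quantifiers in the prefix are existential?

2

Push ¬ through the quantifiers and connectives to reach negation normal form:
  (∃t ¬G(t,t)) ∨ (∃s ¬L(s,s))
Extract every quantifier outward, since the variables are now distinct and don't occur free across branches:
  ∃t ∃s (¬G(t,t) ∨ ¬L(s,s))
The prefix is ∃t ∃s: 0 universal, 2 existential.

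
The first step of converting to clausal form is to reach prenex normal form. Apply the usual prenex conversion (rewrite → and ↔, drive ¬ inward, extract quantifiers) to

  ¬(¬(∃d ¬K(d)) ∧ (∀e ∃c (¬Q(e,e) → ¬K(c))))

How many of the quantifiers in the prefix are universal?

1

Rewrite implications/biconditionals: A → B as ¬A ∨ B.
  ¬(¬(∃d ¬K(d)) ∧ (∀e ∃c (¬¬Q(e,e) ∨ ¬K(c))))
Push ¬ through the quantifiers and connectives to reach negation normal form:
  (∃d ¬K(d)) ∨ (∃e ∀c (¬Q(e,e) ∧ K(c)))
Finally move all quantifiers to the prefix:
  ∃d ∃e ∀c (¬K(d) ∨ ¬Q(e,e) ∧ K(c))
The prefix is ∃d ∃e ∀c: 1 universal, 2 existential.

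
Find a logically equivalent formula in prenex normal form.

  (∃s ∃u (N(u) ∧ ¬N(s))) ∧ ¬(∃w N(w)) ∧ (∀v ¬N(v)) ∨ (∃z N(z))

∃s ∃u ∀w ∀v ∃z (N(u) ∧ ¬N(s) ∧ ¬N(w) ∧ ¬N(v) ∨ N(z))

Push ¬ through the quantifiers and connectives to reach negation normal form:
  (∃s ∃u (N(u) ∧ ¬N(s))) ∧ (∀w ¬N(w)) ∧ (∀v ¬N(v)) ∨ (∃z N(z))
All bound variables are already distinct, so no renaming is needed.
Finally move all quantifiers to the prefix:
  ∃s ∃u ∀w ∀v ∃z (N(u) ∧ ¬N(s) ∧ ¬N(w) ∧ ¬N(v) ∨ N(z))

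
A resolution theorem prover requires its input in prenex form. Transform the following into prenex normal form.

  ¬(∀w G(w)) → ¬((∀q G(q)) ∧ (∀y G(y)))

∀w ∃q ∃y (G(w) ∨ ¬G(q) ∨ ¬G(y))

First replace A → B with ¬A ∨ B.
  ¬¬(∀w G(w)) ∨ ¬((∀q G(q)) ∧ (∀y G(y)))
Drive negations inward (¬∀x A ≡ ∃x ¬A, ¬∃x A ≡ ∀x ¬A, De Morgan for ∧/∨):
  (∀w G(w)) ∨ (∃q ¬G(q)) ∨ (∃y ¬G(y))
All bound variables are already distinct, so no renaming is needed.
Extract every quantifier outward, since the variables are now distinct and don't occur free across branches:
  ∀w ∃q ∃y (G(w) ∨ ¬G(q) ∨ ¬G(y))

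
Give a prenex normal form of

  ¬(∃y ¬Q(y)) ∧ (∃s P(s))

Move each ¬ inward, flipping quantifiers it crosses:
  (∀y Q(y)) ∧ (∃s P(s))
All bound variables are already distinct, so no renaming is needed.
Extract every quantifier outward, since the variables are now distinct and don't occur free across branches:
  ∀y ∃s (Q(y) ∧ P(s))

∀y ∃s (Q(y) ∧ P(s))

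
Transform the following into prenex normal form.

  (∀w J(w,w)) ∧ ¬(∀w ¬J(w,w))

Move each ¬ inward, flipping quantifiers it crosses:
  (∀w J(w,w)) ∧ (∃w J(w,w))
Give each quantifier a distinct variable: w↦u.
  (∀w J(w,w)) ∧ (∃u J(u,u))
Finally move all quantifiers to the prefix:
  ∀w ∃u (J(w,w) ∧ J(u,u))

∀w ∃u (J(w,w) ∧ J(u,u))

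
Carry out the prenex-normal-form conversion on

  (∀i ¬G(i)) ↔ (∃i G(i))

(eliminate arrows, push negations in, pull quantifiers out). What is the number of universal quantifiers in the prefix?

First replace A → B with ¬A ∨ B; A ↔ B as (¬A ∨ B) ∧ (¬B ∨ A).
  (¬(∀i ¬G(i)) ∨ (∃i G(i))) ∧ (¬(∃i G(i)) ∨ (∀i ¬G(i)))
Drive negations inward (¬∀x A ≡ ∃x ¬A, ¬∃x A ≡ ∀x ¬A, De Morgan for ∧/∨):
  ((∃i G(i)) ∨ (∃i G(i))) ∧ ((∀i ¬G(i)) ∨ (∀i ¬G(i)))
Rename bound variables to avoid capture: i↦b, i↦p, i↦t.
  ((∃i G(i)) ∨ (∃b G(b))) ∧ ((∀p ¬G(p)) ∨ (∀t ¬G(t)))
Extract every quantifier outward, since the variables are now distinct and don't occur free across branches:
  ∃i ∃b ∀p ∀t ((G(i) ∨ G(b)) ∧ (¬G(p) ∨ ¬G(t)))
The prefix is ∃i ∃b ∀p ∀t: 2 universal, 2 existential.

2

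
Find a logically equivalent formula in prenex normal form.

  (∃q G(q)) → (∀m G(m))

Eliminate → and ↔ using ¬ and ∨.
  ¬(∃q G(q)) ∨ (∀m G(m))
Drive negations inward (¬∀x A ≡ ∃x ¬A, ¬∃x A ≡ ∀x ¬A, De Morgan for ∧/∨):
  (∀q ¬G(q)) ∨ (∀m G(m))
All bound variables are already distinct, so no renaming is needed.
Finally move all quantifiers to the prefix:
  ∀q ∀m (¬G(q) ∨ G(m))

∀q ∀m (¬G(q) ∨ G(m))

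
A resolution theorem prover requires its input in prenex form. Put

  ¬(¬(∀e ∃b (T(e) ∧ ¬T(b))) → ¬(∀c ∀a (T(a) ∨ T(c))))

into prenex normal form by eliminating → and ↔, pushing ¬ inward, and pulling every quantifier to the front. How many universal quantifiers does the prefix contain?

First replace A → B with ¬A ∨ B.
  ¬(¬¬(∀e ∃b (T(e) ∧ ¬T(b))) ∨ ¬(∀c ∀a (T(a) ∨ T(c))))
Push ¬ through the quantifiers and connectives to reach negation normal form:
  (∃e ∀b (¬T(e) ∨ T(b))) ∧ (∀c ∀a (T(a) ∨ T(c)))
All bound variables are already distinct, so no renaming is needed.
Pull the quantifiers to the front (each side's bound variable is not free in the other side):
  ∃e ∀b ∀c ∀a ((¬T(e) ∨ T(b)) ∧ (T(a) ∨ T(c)))
The prefix is ∃e ∀b ∀c ∀a: 3 universal, 1 existential.

3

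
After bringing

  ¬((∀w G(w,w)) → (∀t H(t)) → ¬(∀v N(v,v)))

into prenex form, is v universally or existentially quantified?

universal

First replace A → B with ¬A ∨ B.
  ¬(¬(∀w G(w,w)) ∨ ¬(∀t H(t)) ∨ ¬(∀v N(v,v)))
Drive negations inward (¬∀x A ≡ ∃x ¬A, ¬∃x A ≡ ∀x ¬A, De Morgan for ∧/∨):
  (∀w G(w,w)) ∧ (∀t H(t)) ∧ (∀v N(v,v))
Finally move all quantifiers to the prefix:
  ∀w ∀t ∀v (G(w,w) ∧ H(t) ∧ N(v,v))
The quantifier ∀v sits under an even number of negations (counting the antecedent side of each →), so it remains universal.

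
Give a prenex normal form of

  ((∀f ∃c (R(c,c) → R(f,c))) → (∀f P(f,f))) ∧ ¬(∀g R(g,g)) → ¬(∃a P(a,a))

Eliminate → and ↔ using ¬ and ∨.
  ¬((¬(∀f ∃c (¬R(c,c) ∨ R(f,c))) ∨ (∀f P(f,f))) ∧ ¬(∀g R(g,g))) ∨ ¬(∃a P(a,a))
Push ¬ through the quantifiers and connectives to reach negation normal form:
  (∀f ∃c (¬R(c,c) ∨ R(f,c))) ∧ (∃f ¬P(f,f)) ∨ (∀g R(g,g)) ∨ (∀a ¬P(a,a))
Give each quantifier a distinct variable: f↦y.
  (∀f ∃c (¬R(c,c) ∨ R(f,c))) ∧ (∃y ¬P(y,y)) ∨ (∀g R(g,g)) ∨ (∀a ¬P(a,a))
Pull the quantifiers to the front (each side's bound variable is not free in the other side):
  ∀f ∃c ∃y ∀g ∀a ((¬R(c,c) ∨ R(f,c)) ∧ ¬P(y,y) ∨ R(g,g) ∨ ¬P(a,a))

∀f ∃c ∃y ∀g ∀a ((¬R(c,c) ∨ R(f,c)) ∧ ¬P(y,y) ∨ R(g,g) ∨ ¬P(a,a))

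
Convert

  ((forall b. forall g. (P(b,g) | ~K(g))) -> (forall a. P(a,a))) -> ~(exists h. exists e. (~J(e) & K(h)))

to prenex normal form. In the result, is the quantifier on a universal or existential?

Eliminate → and ↔ using ¬ and ∨.
  ~(~(forall b. forall g. (P(b,g) | ~K(g))) | (forall a. P(a,a))) | ~(exists h. exists e. (~J(e) & K(h)))
Drive negations inward (¬∀x A ≡ ∃x ¬A, ¬∃x A ≡ ∀x ¬A, De Morgan for ∧/∨):
  (forall b. forall g. (P(b,g) | ~K(g))) & (exists a. ~P(a,a)) | (forall h. forall e. (J(e) | ~K(h)))
All bound variables are already distinct, so no renaming is needed.
Finally move all quantifiers to the prefix:
  forall b. forall g. exists a. forall h. forall e. ((P(b,g) | ~K(g)) & ~P(a,a) | J(e) | ~K(h))
The quantifier forall a sits under an odd number of negations (counting the antecedent side of each →), so it flips to exists a.

existential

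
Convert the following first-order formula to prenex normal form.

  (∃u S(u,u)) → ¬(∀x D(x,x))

Rewrite implications/biconditionals: A → B as ¬A ∨ B.
  ¬(∃u S(u,u)) ∨ ¬(∀x D(x,x))
Move each ¬ inward, flipping quantifiers it crosses:
  (∀u ¬S(u,u)) ∨ (∃x ¬D(x,x))
All bound variables are already distinct, so no renaming is needed.
Pull the quantifiers to the front (each side's bound variable is not free in the other side):
  ∀u ∃x (¬S(u,u) ∨ ¬D(x,x))

∀u ∃x (¬S(u,u) ∨ ¬D(x,x))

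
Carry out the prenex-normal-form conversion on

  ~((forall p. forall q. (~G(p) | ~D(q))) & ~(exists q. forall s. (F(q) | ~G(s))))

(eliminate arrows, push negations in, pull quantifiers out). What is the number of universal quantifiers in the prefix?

1

Push ¬ through the quantifiers and connectives to reach negation normal form:
  (exists p. exists q. (G(p) & D(q))) | (exists q. forall s. (F(q) | ~G(s)))
Give each quantifier a distinct variable: q↦y1.
  (exists p. exists q. (G(p) & D(q))) | (exists y1. forall s. (F(y1) | ~G(s)))
Finally move all quantifiers to the prefix:
  exists p. exists q. exists y1. forall s. (G(p) & D(q) | F(y1) | ~G(s))
The prefix is exists p exists q exists y1 forall s: 1 universal, 3 existential.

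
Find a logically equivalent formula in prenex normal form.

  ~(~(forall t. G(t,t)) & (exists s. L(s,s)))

Move each ¬ inward, flipping quantifiers it crosses:
  (forall t. G(t,t)) | (forall s. ~L(s,s))
All bound variables are already distinct, so no renaming is needed.
Extract every quantifier outward, since the variables are now distinct and don't occur free across branches:
  forall t. forall s. (G(t,t) | ~L(s,s))

forall t. forall s. (G(t,t) | ~L(s,s))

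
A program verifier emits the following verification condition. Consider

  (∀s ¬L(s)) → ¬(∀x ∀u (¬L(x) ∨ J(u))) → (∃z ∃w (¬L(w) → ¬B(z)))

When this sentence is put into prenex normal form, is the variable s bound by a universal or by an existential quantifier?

Eliminate → and ↔ using ¬ and ∨.
  ¬(∀s ¬L(s)) ∨ ¬¬(∀x ∀u (¬L(x) ∨ J(u))) ∨ (∃z ∃w (¬¬L(w) ∨ ¬B(z)))
Drive negations inward (¬∀x A ≡ ∃x ¬A, ¬∃x A ≡ ∀x ¬A, De Morgan for ∧/∨):
  (∃s L(s)) ∨ (∀x ∀u (¬L(x) ∨ J(u))) ∨ (∃z ∃w (L(w) ∨ ¬B(z)))
All bound variables are already distinct, so no renaming is needed.
Pull the quantifiers to the front (each side's bound variable is not free in the other side):
  ∃s ∀x ∀u ∃z ∃w (L(s) ∨ ¬L(x) ∨ J(u) ∨ L(w) ∨ ¬B(z))
The quantifier ∀s sits under an odd number of negations (counting the antecedent side of each →), so it flips to ∃s.

existential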